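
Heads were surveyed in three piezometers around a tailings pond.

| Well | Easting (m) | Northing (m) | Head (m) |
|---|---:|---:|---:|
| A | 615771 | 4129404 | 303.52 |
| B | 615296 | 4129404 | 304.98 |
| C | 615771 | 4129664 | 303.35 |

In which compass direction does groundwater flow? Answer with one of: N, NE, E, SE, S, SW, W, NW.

∂h/∂x = (304.98 − 303.52) / (615296 − 615771) = -0.003074
∂h/∂y = (303.35 − 303.52) / (4129664 − 4129404) = -0.0006538
Flow = −∇h = (+0.003074 east, +0.0006538 north), which points east.

E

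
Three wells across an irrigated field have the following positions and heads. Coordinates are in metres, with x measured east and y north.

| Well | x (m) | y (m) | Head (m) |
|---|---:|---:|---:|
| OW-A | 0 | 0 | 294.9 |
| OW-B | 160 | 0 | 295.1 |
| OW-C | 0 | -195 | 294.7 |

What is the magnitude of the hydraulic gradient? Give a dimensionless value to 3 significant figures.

0.00162

∂h/∂x = (295.1 − 294.9) / (160 − 0) = +0.001250
∂h/∂y = (294.7 − 294.9) / (-195 − 0) = +0.001026
|∇h| = √(0.001250² + 0.001026²) = 0.001617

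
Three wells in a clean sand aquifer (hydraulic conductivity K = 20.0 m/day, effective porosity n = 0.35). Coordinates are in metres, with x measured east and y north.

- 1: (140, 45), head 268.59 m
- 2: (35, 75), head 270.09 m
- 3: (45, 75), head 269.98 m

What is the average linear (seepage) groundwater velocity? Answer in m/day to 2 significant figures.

0.91 m/day

Taking 1 as reference: 2−1 = (-105, 30, +1.50); 3−1 = (-95, 30, +1.39).
Solve a·Δx + b·Δy = Δh: det = (-105)·30 − (-95)·30 = -300.
∂h/∂x = [(+1.50)·30 − (+1.39)·30] / -300 = -0.01100
∂h/∂y = [(-105)·(+1.39) − (-95)·(+1.50)] / -300 = +0.01150
|∇h| = √(-0.01100² + 0.01150²) = 0.01591
Seepage velocity v = K·i/n = 20.0 × 0.01591 / 0.35 = 0.9091 m/day.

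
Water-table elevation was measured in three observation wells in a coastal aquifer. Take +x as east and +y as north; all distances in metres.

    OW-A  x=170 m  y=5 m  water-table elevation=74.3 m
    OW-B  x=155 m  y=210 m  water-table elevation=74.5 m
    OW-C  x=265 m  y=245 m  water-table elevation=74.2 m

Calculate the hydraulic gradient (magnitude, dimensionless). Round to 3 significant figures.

0.00306

Differences from OW-A: to OW-B (Δx, Δy, Δh) = (-15, 205, +0.2); to OW-C = (95, 240, -0.1).
Solve a·Δx + b·Δy = Δh: det = (-15)·240 − 95·205 = -23075.
∂h/∂x = [(+0.2)·240 − (-0.1)·205] / -23075 = -0.002969
∂h/∂y = [(-15)·(-0.1) − 95·(+0.2)] / -23075 = +0.0007584
|∇h| = √(-0.002969² + 0.0007584²) = 0.003064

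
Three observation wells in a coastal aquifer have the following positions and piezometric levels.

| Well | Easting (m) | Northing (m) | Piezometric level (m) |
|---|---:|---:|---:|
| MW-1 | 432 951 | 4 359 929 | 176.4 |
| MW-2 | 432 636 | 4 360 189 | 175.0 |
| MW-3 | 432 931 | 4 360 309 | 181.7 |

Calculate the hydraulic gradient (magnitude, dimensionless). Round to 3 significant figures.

Differences from MW-1: to MW-2 (Δx, Δy, Δh) = (-315, 260, -1.4); to MW-3 = (-20, 380, +5.3).
Solve a·Δx + b·Δy = Δh: det = (-315)·380 − (-20)·260 = -114500.
∂h/∂x = [(-1.4)·380 − (+5.3)·260] / -114500 = +0.01668
∂h/∂y = [(-315)·(+5.3) − (-20)·(-1.4)] / -114500 = +0.01483
|∇h| = √(0.01668² + 0.01483²) = 0.02232

0.0223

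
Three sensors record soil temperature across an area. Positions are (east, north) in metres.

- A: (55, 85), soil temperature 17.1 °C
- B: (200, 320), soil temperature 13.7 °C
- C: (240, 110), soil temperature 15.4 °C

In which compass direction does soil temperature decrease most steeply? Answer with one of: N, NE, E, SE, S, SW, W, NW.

NE

Taking A as reference: B−A = (145, 235, -3.4); C−A = (185, 25, -1.7).
Solve a·Δx + b·Δy = ΔT: det = 145·25 − 185·235 = -39850.
∂T/∂x = [(-3.4)·25 − (-1.7)·235] / -39850 = -0.007892
∂T/∂y = [145·(-1.7) − 185·(-3.4)] / -39850 = -0.009598
Steepest decrease is along −∇f = (+0.007892 E, +0.009598 N) → northeast.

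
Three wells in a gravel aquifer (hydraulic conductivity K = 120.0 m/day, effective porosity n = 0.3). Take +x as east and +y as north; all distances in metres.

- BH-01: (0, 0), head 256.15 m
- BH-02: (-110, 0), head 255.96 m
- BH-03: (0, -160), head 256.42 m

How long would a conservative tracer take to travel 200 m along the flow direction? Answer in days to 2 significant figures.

210 days

∂h/∂x = (255.96 − 256.15) / (-110 − 0) = +0.001727
∂h/∂y = (256.42 − 256.15) / (-160 − 0) = -0.001688
|∇h| = √(0.001727² + -0.001688²) = 0.002415
Seepage velocity v = K·i/n = 120.0 × 0.002415 / 0.3 = 0.966 m/day.
t = 200 / 0.966 = 207 days.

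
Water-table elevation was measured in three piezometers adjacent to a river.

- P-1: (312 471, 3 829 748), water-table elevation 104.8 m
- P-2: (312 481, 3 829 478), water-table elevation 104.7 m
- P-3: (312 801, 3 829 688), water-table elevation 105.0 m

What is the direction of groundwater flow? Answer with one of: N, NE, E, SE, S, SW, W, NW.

SW

Differences from P-1: to P-2 (Δx, Δy, Δh) = (10, -270, -0.1); to P-3 = (330, -60, +0.2).
Solve a·Δx + b·Δy = Δh: det = 10·(-60) − 330·(-270) = 88500.
∂h/∂x = [(-0.1)·(-60) − (+0.2)·(-270)] / 88500 = +0.0006780
∂h/∂y = [10·(+0.2) − 330·(-0.1)] / 88500 = +0.0003955
Flow = −∇h = (-0.0006780 east, -0.0003955 north), which points southwest.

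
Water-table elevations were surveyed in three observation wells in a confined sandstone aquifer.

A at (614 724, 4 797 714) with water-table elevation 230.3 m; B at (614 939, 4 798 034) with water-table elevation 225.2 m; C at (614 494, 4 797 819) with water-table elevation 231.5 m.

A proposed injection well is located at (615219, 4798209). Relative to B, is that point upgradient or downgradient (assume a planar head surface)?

downgradient

With h = a·x + b·y + c and A as origin, the differences give:
  215·a + 320·b = -5.1
  (-230)·a + 105·b = +1.2
Eliminate b (×105 and ×320, subtract): 96175·a = -919.50 → a = ∂h/∂x = -0.009561
Back-substitute: b = ∂h/∂y = -0.009514.
Head at (615219, 4798209) = 230.3 + (-0.009561)·(495) + (-0.009514)·(495) = 220.86 m.
That is lower than the 225.2 m at B, so the point is downgradient.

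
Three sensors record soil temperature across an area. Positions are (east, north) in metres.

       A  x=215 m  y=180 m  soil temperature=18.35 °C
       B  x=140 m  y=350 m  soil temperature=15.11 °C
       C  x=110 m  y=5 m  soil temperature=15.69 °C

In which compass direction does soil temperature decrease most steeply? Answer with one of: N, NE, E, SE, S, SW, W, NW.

W

Taking A as reference: B−A = (-75, 170, -3.24); C−A = (-105, -175, -2.66).
Solve a·Δx + b·Δy = ΔT: det = (-75)·(-175) − (-105)·170 = 30975.
∂T/∂x = [(-3.24)·(-175) − (-2.66)·170] / 30975 = +0.03290
∂T/∂y = [(-75)·(-2.66) − (-105)·(-3.24)] / 30975 = -0.004542
Steepest decrease is along −∇f = (-0.03290 E, +0.004542 N) → west.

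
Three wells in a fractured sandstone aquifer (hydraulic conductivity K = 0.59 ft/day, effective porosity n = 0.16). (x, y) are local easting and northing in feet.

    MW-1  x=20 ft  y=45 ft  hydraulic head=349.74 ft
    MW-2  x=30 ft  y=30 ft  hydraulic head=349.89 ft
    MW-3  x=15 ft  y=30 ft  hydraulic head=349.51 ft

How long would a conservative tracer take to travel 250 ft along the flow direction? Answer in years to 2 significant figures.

7.1 years

Three-point gradient (reference MW-1): Δ to MW-2 = (10, -15, +0.15), Δ to MW-3 = (-5, -15, -0.23).
∂h/∂x = +0.02533, ∂h/∂y = +0.006889 (det = -225).
|∇h| = √(0.02533² + 0.006889²) = 0.02625
Seepage velocity v = K·i/n = 0.59 × 0.02625 / 0.16 = 0.0968 ft/day.
t = 250 / 0.0968 = 2583 days = 7.07 years.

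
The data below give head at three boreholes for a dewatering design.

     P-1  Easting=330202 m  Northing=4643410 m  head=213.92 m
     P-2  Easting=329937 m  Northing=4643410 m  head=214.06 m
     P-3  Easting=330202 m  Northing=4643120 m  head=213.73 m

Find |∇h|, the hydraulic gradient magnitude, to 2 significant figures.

0.00084

∂h/∂x = (214.06 − 213.92) / (329937 − 330202) = -0.0005283
∂h/∂y = (213.73 − 213.92) / (4643120 − 4643410) = +0.0006552
|∇h| = √(-0.0005283² + 0.0006552²) = 0.0008417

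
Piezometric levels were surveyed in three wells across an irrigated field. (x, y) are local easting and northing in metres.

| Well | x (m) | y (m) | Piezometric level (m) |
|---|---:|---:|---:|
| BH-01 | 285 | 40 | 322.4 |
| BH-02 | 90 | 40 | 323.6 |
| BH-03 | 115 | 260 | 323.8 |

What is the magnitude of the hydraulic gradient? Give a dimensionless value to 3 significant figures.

Taking BH-01 as reference: BH-02−BH-01 = (-195, 0, +1.2); BH-03−BH-01 = (-170, 220, +1.4).
Solve a·Δx + b·Δy = Δh: det = (-195)·220 − (-170)·0 = -42900.
∂h/∂x = [(+1.2)·220 − (+1.4)·0] / -42900 = -0.006154
∂h/∂y = [(-195)·(+1.4) − (-170)·(+1.2)] / -42900 = +0.001608
|∇h| = √(-0.006154² + 0.001608²) = 0.006361

0.00636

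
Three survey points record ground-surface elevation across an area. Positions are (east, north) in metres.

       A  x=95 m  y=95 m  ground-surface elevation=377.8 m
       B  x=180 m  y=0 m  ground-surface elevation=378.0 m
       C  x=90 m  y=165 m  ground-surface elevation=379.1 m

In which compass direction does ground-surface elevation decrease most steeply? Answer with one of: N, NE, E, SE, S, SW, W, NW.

SW

With z = a·x + b·y + c and A as origin, the differences give:
  85·a + (-95)·b = +0.2
  (-5)·a + 70·b = +1.3
Eliminate b (×70 and ×(-95), subtract): 5475·a = 137.50 → a = ∂z/∂x = +0.02511
Back-substitute: b = ∂z/∂y = +0.02037.
Steepest decrease is along −∇f = (-0.02511 E, -0.02037 N) → southwest.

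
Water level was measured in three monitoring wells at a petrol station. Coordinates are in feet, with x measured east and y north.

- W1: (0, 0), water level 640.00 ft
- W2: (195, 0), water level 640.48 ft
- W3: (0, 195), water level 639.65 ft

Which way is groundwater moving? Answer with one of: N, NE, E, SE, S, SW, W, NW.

∂h/∂x = (640.48 − 640.00) / (195 − 0) = +0.002462
∂h/∂y = (639.65 − 640.00) / (195 − 0) = -0.001795
Flow = −∇h = (-0.002462 east, +0.001795 north), which points northwest.

NW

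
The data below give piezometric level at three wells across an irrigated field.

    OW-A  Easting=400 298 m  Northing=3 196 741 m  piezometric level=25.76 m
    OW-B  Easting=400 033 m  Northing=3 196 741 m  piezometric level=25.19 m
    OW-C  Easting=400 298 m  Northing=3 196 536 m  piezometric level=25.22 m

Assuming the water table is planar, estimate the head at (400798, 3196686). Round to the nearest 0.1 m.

26.7 m

∂h/∂x = (25.19 − 25.76) / (400033 − 400298) = +0.002151
∂h/∂y = (25.22 − 25.76) / (3196536 − 3196741) = +0.002634
h(400798, 3196686) = 25.76 + (+0.002151)·(500) + (+0.002634)·(-55) = 25.76 +1.075 -0.145 = 26.691 m.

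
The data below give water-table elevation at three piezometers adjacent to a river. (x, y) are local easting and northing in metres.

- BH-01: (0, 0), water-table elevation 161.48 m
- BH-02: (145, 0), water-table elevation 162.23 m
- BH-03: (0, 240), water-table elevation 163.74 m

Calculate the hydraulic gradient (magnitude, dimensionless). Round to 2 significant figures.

∂h/∂x = (162.23 − 161.48) / (145 − 0) = +0.005172
∂h/∂y = (163.74 − 161.48) / (240 − 0) = +0.009417
|∇h| = √(0.005172² + 0.009417²) = 0.01074

0.011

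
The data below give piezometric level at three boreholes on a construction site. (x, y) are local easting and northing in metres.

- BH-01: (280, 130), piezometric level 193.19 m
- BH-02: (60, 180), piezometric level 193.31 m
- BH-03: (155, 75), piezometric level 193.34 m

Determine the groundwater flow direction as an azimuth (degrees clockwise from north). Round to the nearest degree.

038°

Differences from BH-01: to BH-02 (Δx, Δy, Δh) = (-220, 50, +0.12); to BH-03 = (-125, -55, +0.15).
Solve a·Δx + b·Δy = Δh: det = (-220)·(-55) − (-125)·50 = 18350.
∂h/∂x = [(+0.12)·(-55) − (+0.15)·50] / 18350 = -0.0007684
∂h/∂y = [(-220)·(+0.15) − (-125)·(+0.12)] / 18350 = -0.0009809
Flow direction (−∇h) has components (+0.0007684 E, +0.0009809 N).
Azimuth = atan2(E, N) = atan2(+0.0007684, +0.0009809) = 38.1° ≈ 038°.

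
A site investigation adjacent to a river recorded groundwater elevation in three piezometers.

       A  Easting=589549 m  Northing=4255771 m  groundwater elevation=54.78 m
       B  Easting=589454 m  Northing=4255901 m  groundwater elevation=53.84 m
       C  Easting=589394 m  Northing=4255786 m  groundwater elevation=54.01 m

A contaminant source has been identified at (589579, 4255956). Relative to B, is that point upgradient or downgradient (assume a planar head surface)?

upgradient

Taking A as reference: B−A = (-95, 130, -0.94); C−A = (-155, 15, -0.77).
Determinant of the coordinate differences = (-95)·15 − (-155)·130 = 18725.
∂h/∂x = [(-0.94)·15 − (-0.77)·130] / 18725 = +0.004593
∂h/∂y = [(-95)·(-0.77) − (-155)·(-0.94)] / 18725 = -0.003874
Head at (589579, 4255956) = 54.78 + (+0.004593)·(30) + (-0.003874)·(185) = 54.20 m.
That is higher than the 53.84 m at B, so the point is upgradient.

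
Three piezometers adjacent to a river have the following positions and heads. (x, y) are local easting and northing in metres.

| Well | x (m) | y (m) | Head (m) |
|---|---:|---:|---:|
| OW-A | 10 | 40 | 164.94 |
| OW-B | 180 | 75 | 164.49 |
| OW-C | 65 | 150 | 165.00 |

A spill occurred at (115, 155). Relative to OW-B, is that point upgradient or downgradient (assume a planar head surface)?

Three-point gradient (reference OW-A): Δ to OW-B = (170, 35, -0.45), Δ to OW-C = (55, 110, +0.06).
∂h/∂x = -0.003076, ∂h/∂y = +0.002083 (det = 16775).
Head at (115, 155) = 164.94 + (-0.003076)·(105) + (+0.002083)·(115) = 164.86 m.
That is higher than the 164.49 m at OW-B, so the point is upgradient.

upgradient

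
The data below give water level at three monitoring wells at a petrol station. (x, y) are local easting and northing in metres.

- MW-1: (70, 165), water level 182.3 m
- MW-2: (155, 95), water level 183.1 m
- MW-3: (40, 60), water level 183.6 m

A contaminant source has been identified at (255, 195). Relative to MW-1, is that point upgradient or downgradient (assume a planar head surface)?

Taking MW-1 as reference: MW-2−MW-1 = (85, -70, +0.8); MW-3−MW-1 = (-30, -105, +1.3).
Determinant of the coordinate differences = 85·(-105) − (-30)·(-70) = -11025.
∂h/∂x = [(+0.8)·(-105) − (+1.3)·(-70)] / -11025 = -0.0006349
∂h/∂y = [85·(+1.3) − (-30)·(+0.8)] / -11025 = -0.01220
Head at (255, 195) = 182.3 + (-0.0006349)·(185) + (-0.01220)·(30) = 181.82 m.
That is lower than the 182.3 m at MW-1, so the point is downgradient.

downgradient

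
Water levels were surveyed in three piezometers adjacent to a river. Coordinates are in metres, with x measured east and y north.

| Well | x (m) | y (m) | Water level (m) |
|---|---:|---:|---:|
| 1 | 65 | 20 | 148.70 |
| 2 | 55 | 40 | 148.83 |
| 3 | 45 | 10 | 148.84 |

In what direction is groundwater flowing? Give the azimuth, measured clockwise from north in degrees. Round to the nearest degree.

With h = a·x + b·y + c and 1 as origin, the differences give:
  (-10)·a + 20·b = +0.13
  (-20)·a + (-10)·b = +0.14
Eliminate b (×(-10) and ×20, subtract): 500·a = -4.100 → a = ∂h/∂x = -0.008200
Back-substitute: b = ∂h/∂y = +0.002400.
Flow direction (−∇h) has components (+0.008200 E, -0.002400 N).
Azimuth = atan2(E, N) = atan2(+0.008200, -0.002400) = 106.3° ≈ 106°.

106°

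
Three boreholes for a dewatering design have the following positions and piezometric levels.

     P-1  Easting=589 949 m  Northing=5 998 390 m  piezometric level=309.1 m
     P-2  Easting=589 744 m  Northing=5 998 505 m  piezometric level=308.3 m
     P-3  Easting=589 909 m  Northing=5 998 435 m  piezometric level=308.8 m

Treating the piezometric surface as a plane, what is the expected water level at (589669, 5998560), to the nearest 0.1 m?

Three-point gradient (reference P-1): Δ to P-2 = (-205, 115, -0.8), Δ to P-3 = (-40, 45, -0.3).
∂h/∂x = +0.0003243, ∂h/∂y = -0.006378 (det = -4625).
h(589669, 5998560) = 309.1 + (+0.0003243)·(-280) + (-0.006378)·(170) = 309.1 -0.091 -1.084 = 307.925 m.

307.9 m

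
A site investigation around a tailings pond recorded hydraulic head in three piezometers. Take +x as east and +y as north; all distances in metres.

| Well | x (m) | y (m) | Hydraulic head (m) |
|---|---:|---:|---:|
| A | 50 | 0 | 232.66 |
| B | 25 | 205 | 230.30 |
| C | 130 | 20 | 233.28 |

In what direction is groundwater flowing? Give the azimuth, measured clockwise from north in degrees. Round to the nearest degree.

With h = a·x + b·y + c and A as origin, the differences give:
  (-25)·a + 205·b = -2.36
  80·a + 20·b = +0.62
Eliminate b (×20 and ×205, subtract): -16900·a = -174.300 → a = ∂h/∂x = +0.01031
Back-substitute: b = ∂h/∂y = -0.01025.
Flow direction (−∇h) has components (-0.01031 E, +0.01025 N).
Azimuth = atan2(E, N) = atan2(-0.01031, +0.01025) = 314.8° ≈ 315°.

315°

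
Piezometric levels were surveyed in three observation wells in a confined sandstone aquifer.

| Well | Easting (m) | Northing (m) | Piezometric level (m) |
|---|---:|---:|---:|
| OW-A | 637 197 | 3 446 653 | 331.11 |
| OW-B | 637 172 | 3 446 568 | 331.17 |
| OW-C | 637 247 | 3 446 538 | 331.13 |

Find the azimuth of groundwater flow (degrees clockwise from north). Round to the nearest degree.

056°

Differences from OW-A: to OW-B (Δx, Δy, Δh) = (-25, -85, +0.06); to OW-C = (50, -115, +0.02).
Solve a·Δx + b·Δy = Δh: det = (-25)·(-115) − 50·(-85) = 7125.
∂h/∂x = [(+0.06)·(-115) − (+0.02)·(-85)] / 7125 = -0.0007298
∂h/∂y = [(-25)·(+0.02) − 50·(+0.06)] / 7125 = -0.0004912
Flow direction (−∇h) has components (+0.0007298 E, +0.0004912 N).
Azimuth = atan2(E, N) = atan2(+0.0007298, +0.0004912) = 56.1° ≈ 056°.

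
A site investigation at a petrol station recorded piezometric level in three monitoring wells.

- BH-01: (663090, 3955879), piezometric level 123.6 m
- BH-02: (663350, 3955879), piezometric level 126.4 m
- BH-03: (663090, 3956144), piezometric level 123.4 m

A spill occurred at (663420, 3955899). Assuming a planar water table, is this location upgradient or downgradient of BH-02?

upgradient

∂h/∂x = (126.4 − 123.6) / (663350 − 663090) = +0.01077
∂h/∂y = (123.4 − 123.6) / (3956144 − 3955879) = -0.0007547
Head at (663420, 3955899) = 123.6 + (+0.01077)·(330) + (-0.0007547)·(20) = 127.14 m.
That is higher than the 126.4 m at BH-02, so the point is upgradient.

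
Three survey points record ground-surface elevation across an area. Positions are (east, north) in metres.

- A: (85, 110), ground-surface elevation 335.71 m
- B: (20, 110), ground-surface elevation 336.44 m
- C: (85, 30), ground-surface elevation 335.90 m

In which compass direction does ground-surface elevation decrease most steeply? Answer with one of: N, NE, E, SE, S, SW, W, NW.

With z = a·x + b·y + c and A as origin, the differences give:
  (-65)·a + 0·b = +0.73
  0·a + (-80)·b = +0.19
Eliminate b (×(-80) and ×0, subtract): 5200·a = -58.400 → a = ∂z/∂x = -0.01123
Back-substitute: b = ∂z/∂y = -0.002375.
Steepest decrease is along −∇f = (+0.01123 E, +0.002375 N) → east.

E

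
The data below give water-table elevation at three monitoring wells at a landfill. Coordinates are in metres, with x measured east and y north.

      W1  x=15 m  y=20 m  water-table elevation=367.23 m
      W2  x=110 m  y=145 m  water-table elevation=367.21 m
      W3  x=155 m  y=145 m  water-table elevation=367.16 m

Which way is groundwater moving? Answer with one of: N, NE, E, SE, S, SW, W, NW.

SE

Taking W1 as reference: W2−W1 = (95, 125, -0.02); W3−W1 = (140, 125, -0.07).
Determinant of the coordinate differences = 95·125 − 140·125 = -5625.
∂h/∂x = [(-0.02)·125 − (-0.07)·125] / -5625 = -0.001111
∂h/∂y = [95·(-0.07) − 140·(-0.02)] / -5625 = +0.0006844
Flow = −∇h = (+0.001111 east, -0.0006844 north), which points southeast.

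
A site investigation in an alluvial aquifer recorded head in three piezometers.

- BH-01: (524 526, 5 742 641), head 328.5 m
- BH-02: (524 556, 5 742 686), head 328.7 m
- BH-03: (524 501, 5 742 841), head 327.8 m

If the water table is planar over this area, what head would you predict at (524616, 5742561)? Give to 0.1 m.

329.6 m

Differences from BH-01: to BH-02 (Δx, Δy, Δh) = (30, 45, +0.2); to BH-03 = (-25, 200, -0.7).
Determinant of the coordinate differences = 30·200 − (-25)·45 = 7125.
∂h/∂x = [(+0.2)·200 − (-0.7)·45] / 7125 = +0.01004
∂h/∂y = [30·(-0.7) − (-25)·(+0.2)] / 7125 = -0.002246
h(524616, 5742561) = 328.5 + (+0.01004)·(90) + (-0.002246)·(-80) = 328.5 +0.903 +0.180 = 329.583 m.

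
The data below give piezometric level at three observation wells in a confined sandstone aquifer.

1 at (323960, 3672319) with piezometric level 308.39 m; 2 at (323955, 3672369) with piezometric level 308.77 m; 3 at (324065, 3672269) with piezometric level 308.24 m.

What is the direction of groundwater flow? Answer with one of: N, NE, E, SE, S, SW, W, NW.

S

With h = a·x + b·y + c and 1 as origin, the differences give:
  (-5)·a + 50·b = +0.38
  105·a + (-50)·b = -0.15
Eliminate b (×(-50) and ×50, subtract): -5000·a = -11.500 → a = ∂h/∂x = +0.002300
Back-substitute: b = ∂h/∂y = +0.007830.
Flow = −∇h = (-0.002300 east, -0.007830 north), which points south.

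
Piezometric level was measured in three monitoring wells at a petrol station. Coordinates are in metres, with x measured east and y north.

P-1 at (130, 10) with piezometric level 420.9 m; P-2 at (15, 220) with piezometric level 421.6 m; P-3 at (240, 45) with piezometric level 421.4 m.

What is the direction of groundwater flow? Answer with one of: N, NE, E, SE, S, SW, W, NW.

Taking P-1 as reference: P-2−P-1 = (-115, 210, +0.7); P-3−P-1 = (110, 35, +0.5).
Solve a·Δx + b·Δy = Δh: det = (-115)·35 − 110·210 = -27125.
∂h/∂x = [(+0.7)·35 − (+0.5)·210] / -27125 = +0.002968
∂h/∂y = [(-115)·(+0.5) − 110·(+0.7)] / -27125 = +0.004959
Flow = −∇h = (-0.002968 east, -0.004959 north), which points southwest.

SW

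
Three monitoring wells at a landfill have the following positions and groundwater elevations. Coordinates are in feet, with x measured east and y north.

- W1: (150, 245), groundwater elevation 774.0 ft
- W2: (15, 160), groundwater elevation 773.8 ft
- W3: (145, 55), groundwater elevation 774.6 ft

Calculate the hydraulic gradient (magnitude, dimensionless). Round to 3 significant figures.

0.00480

Three-point gradient (reference W1): Δ to W2 = (-135, -85, -0.2), Δ to W3 = (-5, -190, +0.6).
∂h/∂x = +0.003528, ∂h/∂y = -0.003251 (det = 25225).
|∇h| = √(0.003528² + -0.003251²) = 0.004797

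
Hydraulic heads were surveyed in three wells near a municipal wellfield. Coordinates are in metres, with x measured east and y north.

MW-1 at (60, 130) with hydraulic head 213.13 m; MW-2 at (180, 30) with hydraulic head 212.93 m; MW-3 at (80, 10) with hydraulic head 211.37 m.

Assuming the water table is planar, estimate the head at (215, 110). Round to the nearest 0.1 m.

Taking MW-1 as reference: MW-2−MW-1 = (120, -100, -0.20); MW-3−MW-1 = (20, -120, -1.76).
Solve a·Δx + b·Δy = Δh: det = 120·(-120) − 20·(-100) = -12400.
∂h/∂x = [(-0.20)·(-120) − (-1.76)·(-100)] / -12400 = +0.01226
∂h/∂y = [120·(-1.76) − 20·(-0.20)] / -12400 = +0.01671
h(215, 110) = 213.13 + (+0.01226)·(155) + (+0.01671)·(-20) = 213.13 +1.900 -0.334 = 214.696 m.

214.7 m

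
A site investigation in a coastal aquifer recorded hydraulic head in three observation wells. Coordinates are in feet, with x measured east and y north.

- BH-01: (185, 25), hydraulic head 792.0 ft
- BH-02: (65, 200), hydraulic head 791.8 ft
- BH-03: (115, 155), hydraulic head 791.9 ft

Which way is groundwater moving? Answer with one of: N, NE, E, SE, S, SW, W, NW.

With h = a·x + b·y + c and BH-01 as origin, the differences give:
  (-120)·a + 175·b = -0.2
  (-70)·a + 130·b = -0.1
Eliminate b (×130 and ×175, subtract): -3350·a = -8.50 → a = ∂h/∂x = +0.002537
Back-substitute: b = ∂h/∂y = +0.0005970.
Flow = −∇h = (-0.002537 east, -0.0005970 north), which points west.

W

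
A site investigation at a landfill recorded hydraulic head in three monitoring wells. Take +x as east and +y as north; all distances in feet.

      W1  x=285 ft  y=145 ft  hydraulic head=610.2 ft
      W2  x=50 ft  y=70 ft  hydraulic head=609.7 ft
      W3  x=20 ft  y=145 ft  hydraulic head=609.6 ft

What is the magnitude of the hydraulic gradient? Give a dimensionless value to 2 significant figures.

0.0023

Differences from W1: to W2 (Δx, Δy, Δh) = (-235, -75, -0.5); to W3 = (-265, 0, -0.6).
Determinant of the coordinate differences = (-235)·0 − (-265)·(-75) = -19875.
∂h/∂x = [(-0.5)·0 − (-0.6)·(-75)] / -19875 = +0.002264
∂h/∂y = [(-235)·(-0.6) − (-265)·(-0.5)] / -19875 = -0.0004277
|∇h| = √(0.002264² + -0.0004277²) = 0.002304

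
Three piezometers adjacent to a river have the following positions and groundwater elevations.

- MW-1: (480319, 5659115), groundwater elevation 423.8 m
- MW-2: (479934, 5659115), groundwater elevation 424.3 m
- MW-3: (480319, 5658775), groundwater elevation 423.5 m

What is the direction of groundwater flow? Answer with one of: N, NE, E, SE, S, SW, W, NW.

SE

∂h/∂x = (424.3 − 423.8) / (479934 − 480319) = -0.001299
∂h/∂y = (423.5 − 423.8) / (5658775 − 5659115) = +0.0008824
Flow = −∇h = (+0.001299 east, -0.0008824 north), which points southeast.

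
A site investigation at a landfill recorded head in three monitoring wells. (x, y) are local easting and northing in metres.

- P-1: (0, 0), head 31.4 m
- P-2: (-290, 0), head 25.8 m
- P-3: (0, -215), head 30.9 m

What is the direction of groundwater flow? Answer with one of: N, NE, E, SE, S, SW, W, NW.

W

∂h/∂x = (25.8 − 31.4) / (-290 − 0) = +0.01931
∂h/∂y = (30.9 − 31.4) / (-215 − 0) = +0.002326
Flow = −∇h = (-0.01931 east, -0.002326 north), which points west.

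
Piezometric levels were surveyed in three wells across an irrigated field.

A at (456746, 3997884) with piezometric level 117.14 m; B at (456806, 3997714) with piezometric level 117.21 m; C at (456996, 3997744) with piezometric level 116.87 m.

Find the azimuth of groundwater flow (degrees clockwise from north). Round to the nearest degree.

059°

Taking A as reference: B−A = (60, -170, +0.07); C−A = (250, -140, -0.27).
Solve a·Δx + b·Δy = Δh: det = 60·(-140) − 250·(-170) = 34100.
∂h/∂x = [(+0.07)·(-140) − (-0.27)·(-170)] / 34100 = -0.001633
∂h/∂y = [60·(-0.27) − 250·(+0.07)] / 34100 = -0.0009883
Flow direction (−∇h) has components (+0.001633 E, +0.0009883 N).
Azimuth = atan2(E, N) = atan2(+0.001633, +0.0009883) = 58.8° ≈ 059°.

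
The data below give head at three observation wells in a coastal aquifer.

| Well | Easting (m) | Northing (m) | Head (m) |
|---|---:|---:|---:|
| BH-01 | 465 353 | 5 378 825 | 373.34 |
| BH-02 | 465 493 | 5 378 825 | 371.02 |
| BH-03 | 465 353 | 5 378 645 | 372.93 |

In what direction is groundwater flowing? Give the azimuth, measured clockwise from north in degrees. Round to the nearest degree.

098°

∂h/∂x = (371.02 − 373.34) / (465493 − 465353) = -0.01657
∂h/∂y = (372.93 − 373.34) / (5378645 − 5378825) = +0.002278
Flow direction (−∇h) has components (+0.01657 E, -0.002278 N).
Azimuth = atan2(E, N) = atan2(+0.01657, -0.002278) = 97.8° ≈ 098°.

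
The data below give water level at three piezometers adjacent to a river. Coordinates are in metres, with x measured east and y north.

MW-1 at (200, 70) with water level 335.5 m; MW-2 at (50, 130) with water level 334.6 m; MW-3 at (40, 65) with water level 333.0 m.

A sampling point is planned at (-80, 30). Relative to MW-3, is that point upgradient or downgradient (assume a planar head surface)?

downgradient

Three-point gradient (reference MW-1): Δ to MW-2 = (-150, 60, -0.9), Δ to MW-3 = (-160, -5, -2.5).
∂h/∂x = +0.01493, ∂h/∂y = +0.02232 (det = 10350).
Head at (-80, 30) = 335.5 + (+0.01493)·(-280) + (+0.02232)·(-40) = 330.43 m.
That is lower than the 333.0 m at MW-3, so the point is downgradient.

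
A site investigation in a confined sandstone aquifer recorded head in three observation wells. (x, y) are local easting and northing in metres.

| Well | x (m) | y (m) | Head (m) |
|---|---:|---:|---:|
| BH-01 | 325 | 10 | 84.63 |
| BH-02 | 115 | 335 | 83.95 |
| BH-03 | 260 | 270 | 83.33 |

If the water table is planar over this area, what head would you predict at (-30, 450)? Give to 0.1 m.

Differences from BH-01: to BH-02 (Δx, Δy, Δh) = (-210, 325, -0.68); to BH-03 = (-65, 260, -1.30).
Determinant of the coordinate differences = (-210)·260 − (-65)·325 = -33475.
∂h/∂x = [(-0.68)·260 − (-1.30)·325] / -33475 = -0.007340
∂h/∂y = [(-210)·(-1.30) − (-65)·(-0.68)] / -33475 = -0.006835
h(-30, 450) = 84.63 + (-0.007340)·(-355) + (-0.006835)·(440) = 84.63 +2.606 -3.007 = 84.228 m.

84.2 m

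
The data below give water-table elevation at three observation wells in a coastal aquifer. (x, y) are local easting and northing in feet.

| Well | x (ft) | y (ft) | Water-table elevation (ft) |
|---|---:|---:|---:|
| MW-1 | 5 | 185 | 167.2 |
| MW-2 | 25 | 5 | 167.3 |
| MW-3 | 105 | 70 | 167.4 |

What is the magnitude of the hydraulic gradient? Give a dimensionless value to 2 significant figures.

With h = a·x + b·y + c and MW-1 as origin, the differences give:
  20·a + (-180)·b = +0.1
  100·a + (-115)·b = +0.2
Eliminate b (×(-115) and ×(-180), subtract): 15700·a = 24.50 → a = ∂h/∂x = +0.001561
Back-substitute: b = ∂h/∂y = -0.0003822.
|∇h| = √(0.001561² + -0.0003822²) = 0.001607

0.0016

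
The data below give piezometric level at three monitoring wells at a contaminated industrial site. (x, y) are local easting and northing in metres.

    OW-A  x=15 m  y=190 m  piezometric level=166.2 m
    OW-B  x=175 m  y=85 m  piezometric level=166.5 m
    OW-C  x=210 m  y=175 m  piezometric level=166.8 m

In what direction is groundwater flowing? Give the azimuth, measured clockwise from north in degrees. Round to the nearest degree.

237°

With h = a·x + b·y + c and OW-A as origin, the differences give:
  160·a + (-105)·b = +0.3
  195·a + (-15)·b = +0.6
Eliminate b (×(-15) and ×(-105), subtract): 18075·a = 58.50 → a = ∂h/∂x = +0.003237
Back-substitute: b = ∂h/∂y = +0.002075.
Flow direction (−∇h) has components (-0.003237 E, -0.002075 N).
Azimuth = atan2(E, N) = atan2(-0.003237, -0.002075) = 237.3° ≈ 237°.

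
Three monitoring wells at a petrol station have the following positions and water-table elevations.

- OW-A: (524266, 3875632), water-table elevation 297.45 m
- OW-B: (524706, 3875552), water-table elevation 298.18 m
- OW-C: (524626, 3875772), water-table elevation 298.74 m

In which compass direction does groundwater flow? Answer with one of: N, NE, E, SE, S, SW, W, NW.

SW

With h = a·x + b·y + c and OW-A as origin, the differences give:
  440·a + (-80)·b = +0.73
  360·a + 140·b = +1.29
Eliminate b (×140 and ×(-80), subtract): 90400·a = 205.400 → a = ∂h/∂x = +0.002272
Back-substitute: b = ∂h/∂y = +0.003372.
Flow = −∇h = (-0.002272 east, -0.003372 north), which points southwest.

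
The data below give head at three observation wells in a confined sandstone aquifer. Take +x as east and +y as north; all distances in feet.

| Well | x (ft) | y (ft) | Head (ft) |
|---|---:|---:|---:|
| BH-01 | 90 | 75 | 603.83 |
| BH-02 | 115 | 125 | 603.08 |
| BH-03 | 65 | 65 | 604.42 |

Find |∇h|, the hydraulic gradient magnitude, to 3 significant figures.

Differences from BH-01: to BH-02 (Δx, Δy, Δh) = (25, 50, -0.75); to BH-03 = (-25, -10, +0.59).
Solve a·Δx + b·Δy = Δh: det = 25·(-10) − (-25)·50 = 1000.
∂h/∂x = [(-0.75)·(-10) − (+0.59)·50] / 1000 = -0.02200
∂h/∂y = [25·(+0.59) − (-25)·(-0.75)] / 1000 = -0.004000
|∇h| = √(-0.02200² + -0.004000²) = 0.02236

0.0224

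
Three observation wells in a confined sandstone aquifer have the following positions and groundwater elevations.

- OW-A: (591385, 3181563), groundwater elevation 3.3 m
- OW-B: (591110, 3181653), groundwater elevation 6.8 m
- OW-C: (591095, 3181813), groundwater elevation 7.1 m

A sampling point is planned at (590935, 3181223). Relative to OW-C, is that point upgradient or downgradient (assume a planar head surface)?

Three-point gradient (reference OW-A): Δ to OW-B = (-275, 90, +3.5), Δ to OW-C = (-290, 250, +3.8).
∂h/∂x = -0.01250, ∂h/∂y = +0.0007034 (det = -42650).
Head at (590935, 3181223) = 3.3 + (-0.01250)·(-450) + (+0.0007034)·(-340) = 8.68 m.
That is higher than the 7.1 m at OW-C, so the point is upgradient.

upgradient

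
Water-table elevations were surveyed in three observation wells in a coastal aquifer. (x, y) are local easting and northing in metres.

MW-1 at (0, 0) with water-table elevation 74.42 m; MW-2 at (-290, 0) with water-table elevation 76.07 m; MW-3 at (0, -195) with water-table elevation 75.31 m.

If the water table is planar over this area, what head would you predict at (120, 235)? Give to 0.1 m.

∂h/∂x = (76.07 − 74.42) / (-290 − 0) = -0.005690
∂h/∂y = (75.31 − 74.42) / (-195 − 0) = -0.004564
h(120, 235) = 74.42 + (-0.005690)·(120) + (-0.004564)·(235) = 74.42 -0.683 -1.073 = 72.665 m.

72.7 m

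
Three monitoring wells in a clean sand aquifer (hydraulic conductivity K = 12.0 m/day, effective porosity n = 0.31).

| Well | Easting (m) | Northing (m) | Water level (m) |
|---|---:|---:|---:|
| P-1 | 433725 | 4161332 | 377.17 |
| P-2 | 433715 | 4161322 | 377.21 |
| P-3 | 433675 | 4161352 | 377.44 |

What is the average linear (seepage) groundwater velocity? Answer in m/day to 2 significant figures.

Taking P-1 as reference: P-2−P-1 = (-10, -10, +0.04); P-3−P-1 = (-50, 20, +0.27).
Determinant of the coordinate differences = (-10)·20 − (-50)·(-10) = -700.
∂h/∂x = [(+0.04)·20 − (+0.27)·(-10)] / -700 = -0.005000
∂h/∂y = [(-10)·(+0.27) − (-50)·(+0.04)] / -700 = +0.001000
|∇h| = √(-0.005000² + 0.001000²) = 0.005099
Seepage velocity v = K·i/n = 12.0 × 0.005099 / 0.31 = 0.1974 m/day.

0.20 m/day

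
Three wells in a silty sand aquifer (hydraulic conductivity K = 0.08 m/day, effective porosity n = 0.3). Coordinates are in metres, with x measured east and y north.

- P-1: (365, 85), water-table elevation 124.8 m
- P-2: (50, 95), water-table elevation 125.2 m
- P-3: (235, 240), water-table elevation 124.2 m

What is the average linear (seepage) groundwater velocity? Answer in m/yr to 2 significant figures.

0.51 m/yr

Taking P-1 as reference: P-2−P-1 = (-315, 10, +0.4); P-3−P-1 = (-130, 155, -0.6).
Determinant of the coordinate differences = (-315)·155 − (-130)·10 = -47525.
∂h/∂x = [(+0.4)·155 − (-0.6)·10] / -47525 = -0.001431
∂h/∂y = [(-315)·(-0.6) − (-130)·(+0.4)] / -47525 = -0.005071
|∇h| = √(-0.001431² + -0.005071²) = 0.005269
Seepage velocity v = K·i/n = 0.08 × 0.005269 / 0.3 = 0.001405 m/day = 0.5132 m/yr.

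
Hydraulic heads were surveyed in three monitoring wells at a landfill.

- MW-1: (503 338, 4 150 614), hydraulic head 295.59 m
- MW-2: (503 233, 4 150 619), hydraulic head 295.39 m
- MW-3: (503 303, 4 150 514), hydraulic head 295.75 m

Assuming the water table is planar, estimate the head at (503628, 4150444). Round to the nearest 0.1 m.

Differences from MW-1: to MW-2 (Δx, Δy, Δh) = (-105, 5, -0.20); to MW-3 = (-35, -100, +0.16).
Solve a·Δx + b·Δy = Δh: det = (-105)·(-100) − (-35)·5 = 10675.
∂h/∂x = [(-0.20)·(-100) − (+0.16)·5] / 10675 = +0.001799
∂h/∂y = [(-105)·(+0.16) − (-35)·(-0.20)] / 10675 = -0.002230
h(503628, 4150444) = 295.59 + (+0.001799)·(290) + (-0.002230)·(-170) = 295.59 +0.522 +0.379 = 296.491 m.

296.5 m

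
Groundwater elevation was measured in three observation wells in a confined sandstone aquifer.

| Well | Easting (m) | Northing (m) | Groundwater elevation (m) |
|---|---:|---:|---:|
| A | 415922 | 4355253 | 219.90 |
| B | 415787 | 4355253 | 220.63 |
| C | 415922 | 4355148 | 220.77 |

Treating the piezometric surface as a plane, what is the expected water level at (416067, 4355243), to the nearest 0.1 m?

219.2 m

∂h/∂x = (220.63 − 219.90) / (415787 − 415922) = -0.005407
∂h/∂y = (220.77 − 219.90) / (4355148 − 4355253) = -0.008286
h(416067, 4355243) = 219.90 + (-0.005407)·(145) + (-0.008286)·(-10) = 219.90 -0.784 +0.083 = 219.199 m.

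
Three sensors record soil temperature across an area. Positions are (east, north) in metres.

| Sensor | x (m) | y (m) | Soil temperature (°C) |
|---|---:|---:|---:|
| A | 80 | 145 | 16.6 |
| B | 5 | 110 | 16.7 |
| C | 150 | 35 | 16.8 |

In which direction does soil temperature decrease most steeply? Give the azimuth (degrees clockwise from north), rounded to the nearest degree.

010°

Three-point gradient (reference A): Δ to B = (-75, -35, +0.1), Δ to C = (70, -110, +0.2).
∂T/∂x = -0.0003738, ∂T/∂y = -0.002056 (det = 10700).
Steepest decrease is along −∇f: components (+0.0003738 E, +0.002056 N).
Azimuth = atan2(+0.0003738, +0.002056) = 10.3° ≈ 010°.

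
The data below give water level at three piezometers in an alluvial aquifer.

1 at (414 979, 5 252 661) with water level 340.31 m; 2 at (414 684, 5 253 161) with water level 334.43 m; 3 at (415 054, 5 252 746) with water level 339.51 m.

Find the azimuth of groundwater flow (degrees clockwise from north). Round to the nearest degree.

352°

Three-point gradient (reference 1): Δ to 2 = (-295, 500, -5.88), Δ to 3 = (75, 85, -0.80).
∂h/∂x = +0.001595, ∂h/∂y = -0.01082 (det = -62575).
Flow direction (−∇h) has components (-0.001595 E, +0.01082 N).
Azimuth = atan2(E, N) = atan2(-0.001595, +0.01082) = 351.6° ≈ 352°.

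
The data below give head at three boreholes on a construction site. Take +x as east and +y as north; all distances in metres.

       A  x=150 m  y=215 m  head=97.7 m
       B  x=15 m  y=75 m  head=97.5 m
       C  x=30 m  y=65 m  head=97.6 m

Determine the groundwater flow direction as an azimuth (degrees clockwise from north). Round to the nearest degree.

With h = a·x + b·y + c and A as origin, the differences give:
  (-135)·a + (-140)·b = -0.2
  (-120)·a + (-150)·b = -0.1
Eliminate b (×(-150) and ×(-140), subtract): 3450·a = 16.00 → a = ∂h/∂x = +0.004638
Back-substitute: b = ∂h/∂y = -0.003043.
Flow direction (−∇h) has components (-0.004638 E, +0.003043 N).
Azimuth = atan2(E, N) = atan2(-0.004638, +0.003043) = 303.3° ≈ 303°.

303°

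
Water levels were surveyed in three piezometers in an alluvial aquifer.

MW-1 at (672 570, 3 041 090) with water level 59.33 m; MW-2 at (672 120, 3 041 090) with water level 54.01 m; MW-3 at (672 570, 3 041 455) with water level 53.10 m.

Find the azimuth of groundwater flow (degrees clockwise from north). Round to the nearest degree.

325°

∂h/∂x = (54.01 − 59.33) / (672120 − 672570) = +0.01182
∂h/∂y = (53.10 − 59.33) / (3041455 − 3041090) = -0.01707
Flow direction (−∇h) has components (-0.01182 E, +0.01707 N).
Azimuth = atan2(E, N) = atan2(-0.01182, +0.01707) = 325.3° ≈ 325°.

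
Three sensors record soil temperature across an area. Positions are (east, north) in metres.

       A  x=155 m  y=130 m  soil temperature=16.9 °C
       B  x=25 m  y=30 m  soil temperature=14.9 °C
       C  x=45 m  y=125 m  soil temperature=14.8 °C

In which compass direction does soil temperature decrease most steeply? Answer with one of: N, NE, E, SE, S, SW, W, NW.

Taking A as reference: B−A = (-130, -100, -2.0); C−A = (-110, -5, -2.1).
Determinant of the coordinate differences = (-130)·(-5) − (-110)·(-100) = -10350.
∂T/∂x = [(-2.0)·(-5) − (-2.1)·(-100)] / -10350 = +0.01932
∂T/∂y = [(-130)·(-2.1) − (-110)·(-2.0)] / -10350 = -0.005121
Steepest decrease is along −∇f = (-0.01932 E, +0.005121 N) → west.

W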